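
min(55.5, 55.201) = 55.201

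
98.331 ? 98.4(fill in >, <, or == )<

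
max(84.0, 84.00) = 84.00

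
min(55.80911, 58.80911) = 55.80911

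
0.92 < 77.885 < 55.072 False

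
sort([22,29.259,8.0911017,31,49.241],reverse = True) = [49.241,31,29.259,22,8.0911017]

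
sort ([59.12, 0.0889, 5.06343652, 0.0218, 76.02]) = [0.0218, 0.0889, 5.06343652, 59.12, 76.02]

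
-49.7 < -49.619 True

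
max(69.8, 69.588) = 69.8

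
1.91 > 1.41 True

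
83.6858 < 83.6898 True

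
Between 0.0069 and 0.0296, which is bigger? 0.0296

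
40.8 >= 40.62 True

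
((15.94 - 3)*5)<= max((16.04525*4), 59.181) False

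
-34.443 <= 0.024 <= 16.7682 True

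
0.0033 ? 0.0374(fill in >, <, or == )<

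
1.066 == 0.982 False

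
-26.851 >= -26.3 False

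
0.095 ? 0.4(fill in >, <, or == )<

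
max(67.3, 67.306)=67.306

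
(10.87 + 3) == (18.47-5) False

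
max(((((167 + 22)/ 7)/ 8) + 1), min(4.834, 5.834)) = 4.834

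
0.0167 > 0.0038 True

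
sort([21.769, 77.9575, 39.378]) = [21.769, 39.378, 77.9575]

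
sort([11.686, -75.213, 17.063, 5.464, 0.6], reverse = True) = [17.063, 11.686, 5.464, 0.6, -75.213]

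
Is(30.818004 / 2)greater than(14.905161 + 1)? No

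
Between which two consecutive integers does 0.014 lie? 0 and 1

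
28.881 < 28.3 False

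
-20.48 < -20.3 True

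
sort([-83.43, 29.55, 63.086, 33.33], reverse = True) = [63.086, 33.33, 29.55, -83.43]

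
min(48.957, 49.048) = 48.957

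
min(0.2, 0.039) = 0.039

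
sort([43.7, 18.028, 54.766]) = [18.028, 43.7, 54.766]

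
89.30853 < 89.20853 False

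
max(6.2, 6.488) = 6.488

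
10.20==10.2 True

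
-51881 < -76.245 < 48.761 True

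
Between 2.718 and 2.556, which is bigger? 2.718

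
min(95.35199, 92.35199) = 92.35199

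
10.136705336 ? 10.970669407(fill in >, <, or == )<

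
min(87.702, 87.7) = 87.7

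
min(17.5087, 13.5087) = 13.5087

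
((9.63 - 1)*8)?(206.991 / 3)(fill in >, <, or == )>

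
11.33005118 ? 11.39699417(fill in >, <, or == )<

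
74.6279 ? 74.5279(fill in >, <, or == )>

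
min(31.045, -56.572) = -56.572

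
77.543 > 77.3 True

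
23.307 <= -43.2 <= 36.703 False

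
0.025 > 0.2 False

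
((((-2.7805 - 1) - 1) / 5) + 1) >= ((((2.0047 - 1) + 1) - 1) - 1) True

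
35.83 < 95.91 True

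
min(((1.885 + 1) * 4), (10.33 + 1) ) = 11.33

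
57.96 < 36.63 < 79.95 False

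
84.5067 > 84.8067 False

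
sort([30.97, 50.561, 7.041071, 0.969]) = [0.969, 7.041071, 30.97, 50.561]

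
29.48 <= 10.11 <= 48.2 False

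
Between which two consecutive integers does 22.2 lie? 22 and 23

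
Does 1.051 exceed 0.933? Yes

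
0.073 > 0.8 False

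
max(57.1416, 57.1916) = 57.1916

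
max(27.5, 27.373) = 27.5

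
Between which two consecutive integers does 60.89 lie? 60 and 61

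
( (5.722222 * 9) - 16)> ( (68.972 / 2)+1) True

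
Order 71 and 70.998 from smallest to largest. 70.998, 71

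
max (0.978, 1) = 1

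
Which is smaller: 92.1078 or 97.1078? 92.1078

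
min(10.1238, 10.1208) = 10.1208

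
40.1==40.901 False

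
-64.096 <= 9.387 True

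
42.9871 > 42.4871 True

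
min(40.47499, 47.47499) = 40.47499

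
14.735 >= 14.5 True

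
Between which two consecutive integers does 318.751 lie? 318 and 319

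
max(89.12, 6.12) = 89.12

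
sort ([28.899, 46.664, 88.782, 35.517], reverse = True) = [88.782, 46.664, 35.517, 28.899]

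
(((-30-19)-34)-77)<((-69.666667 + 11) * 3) False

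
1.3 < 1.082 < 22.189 False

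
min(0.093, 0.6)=0.093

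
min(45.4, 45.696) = 45.4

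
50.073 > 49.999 True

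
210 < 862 True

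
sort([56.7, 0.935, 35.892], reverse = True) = [56.7, 35.892, 0.935]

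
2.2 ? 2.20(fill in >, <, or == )==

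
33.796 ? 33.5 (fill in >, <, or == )>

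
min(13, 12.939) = 12.939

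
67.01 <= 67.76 True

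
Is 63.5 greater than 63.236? Yes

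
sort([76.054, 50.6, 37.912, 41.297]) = [37.912, 41.297, 50.6, 76.054]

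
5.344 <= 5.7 True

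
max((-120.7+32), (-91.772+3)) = -88.7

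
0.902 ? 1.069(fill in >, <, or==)<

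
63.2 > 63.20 False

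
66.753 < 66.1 False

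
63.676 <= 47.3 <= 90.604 False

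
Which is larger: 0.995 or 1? 1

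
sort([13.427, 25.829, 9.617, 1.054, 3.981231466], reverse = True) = [25.829, 13.427, 9.617, 3.981231466, 1.054]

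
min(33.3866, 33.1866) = 33.1866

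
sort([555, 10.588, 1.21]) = [1.21, 10.588, 555]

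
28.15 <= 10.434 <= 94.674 False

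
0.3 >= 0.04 True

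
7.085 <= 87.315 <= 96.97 True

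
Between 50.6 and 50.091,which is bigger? 50.6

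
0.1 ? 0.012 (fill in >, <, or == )>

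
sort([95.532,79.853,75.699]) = [75.699,79.853,95.532]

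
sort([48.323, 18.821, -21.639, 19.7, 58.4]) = [-21.639, 18.821, 19.7, 48.323, 58.4]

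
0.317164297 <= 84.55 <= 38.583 False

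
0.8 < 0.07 False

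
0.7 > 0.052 True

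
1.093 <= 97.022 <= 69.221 False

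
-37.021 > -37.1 True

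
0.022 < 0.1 True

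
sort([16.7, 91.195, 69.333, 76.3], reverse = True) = [91.195, 76.3, 69.333, 16.7]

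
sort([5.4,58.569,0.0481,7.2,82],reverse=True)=[82,58.569,7.2,5.4,0.0481]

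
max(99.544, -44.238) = 99.544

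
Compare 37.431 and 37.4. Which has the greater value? 37.431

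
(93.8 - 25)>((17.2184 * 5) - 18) True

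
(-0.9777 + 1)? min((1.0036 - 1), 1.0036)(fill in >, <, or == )>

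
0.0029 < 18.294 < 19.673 True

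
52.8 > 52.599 True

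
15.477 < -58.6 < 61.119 False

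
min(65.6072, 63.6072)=63.6072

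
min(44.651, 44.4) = 44.4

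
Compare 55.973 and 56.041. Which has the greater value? 56.041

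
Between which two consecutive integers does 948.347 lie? 948 and 949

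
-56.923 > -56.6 False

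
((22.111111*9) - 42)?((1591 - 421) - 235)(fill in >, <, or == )<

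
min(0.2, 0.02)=0.02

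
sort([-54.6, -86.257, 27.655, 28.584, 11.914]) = [-86.257, -54.6, 11.914, 27.655, 28.584]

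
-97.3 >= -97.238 False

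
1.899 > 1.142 True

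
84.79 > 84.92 False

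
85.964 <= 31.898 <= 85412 False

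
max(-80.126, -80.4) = -80.126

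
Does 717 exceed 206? Yes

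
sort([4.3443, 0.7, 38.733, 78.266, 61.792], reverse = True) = [78.266, 61.792, 38.733, 4.3443, 0.7]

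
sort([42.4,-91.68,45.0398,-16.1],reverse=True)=[45.0398,42.4,-16.1,-91.68]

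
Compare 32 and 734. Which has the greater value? 734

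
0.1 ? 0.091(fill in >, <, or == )>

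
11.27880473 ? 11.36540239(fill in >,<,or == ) <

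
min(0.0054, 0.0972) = 0.0054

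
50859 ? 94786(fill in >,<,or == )<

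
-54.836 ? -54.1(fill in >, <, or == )<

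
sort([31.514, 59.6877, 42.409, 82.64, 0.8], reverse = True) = [82.64, 59.6877, 42.409, 31.514, 0.8]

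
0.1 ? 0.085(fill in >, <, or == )>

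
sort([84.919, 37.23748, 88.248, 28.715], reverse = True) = [88.248, 84.919, 37.23748, 28.715]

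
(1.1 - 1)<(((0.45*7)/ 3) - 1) False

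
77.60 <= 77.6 True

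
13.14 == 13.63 False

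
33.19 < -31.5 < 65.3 False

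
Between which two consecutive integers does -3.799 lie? -4 and -3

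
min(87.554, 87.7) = 87.554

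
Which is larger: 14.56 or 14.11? 14.56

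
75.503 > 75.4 True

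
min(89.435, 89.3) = 89.3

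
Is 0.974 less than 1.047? Yes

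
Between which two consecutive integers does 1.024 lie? 1 and 2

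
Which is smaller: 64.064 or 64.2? 64.064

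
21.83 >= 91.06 False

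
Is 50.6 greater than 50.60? No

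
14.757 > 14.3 True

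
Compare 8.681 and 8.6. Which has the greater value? 8.681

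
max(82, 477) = 477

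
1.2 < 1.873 True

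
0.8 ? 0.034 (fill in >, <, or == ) >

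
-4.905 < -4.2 True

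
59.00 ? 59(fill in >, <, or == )==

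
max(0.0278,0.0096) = 0.0278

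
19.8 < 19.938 True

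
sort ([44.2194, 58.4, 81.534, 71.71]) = [44.2194, 58.4, 71.71, 81.534]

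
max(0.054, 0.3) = 0.3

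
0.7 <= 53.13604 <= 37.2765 False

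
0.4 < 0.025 False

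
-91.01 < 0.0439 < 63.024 True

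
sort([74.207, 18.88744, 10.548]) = [10.548, 18.88744, 74.207]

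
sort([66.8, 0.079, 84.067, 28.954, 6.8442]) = [0.079, 6.8442, 28.954, 66.8, 84.067]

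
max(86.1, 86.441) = 86.441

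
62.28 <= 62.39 True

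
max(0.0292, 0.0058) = 0.0292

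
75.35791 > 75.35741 True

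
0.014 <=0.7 True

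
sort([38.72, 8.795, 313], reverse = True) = [313, 38.72, 8.795]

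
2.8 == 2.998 False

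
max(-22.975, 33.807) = 33.807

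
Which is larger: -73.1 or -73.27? -73.1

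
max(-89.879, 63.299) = 63.299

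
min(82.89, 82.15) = 82.15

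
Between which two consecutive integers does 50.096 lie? 50 and 51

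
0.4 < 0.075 False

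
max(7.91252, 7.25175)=7.91252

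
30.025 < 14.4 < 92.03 False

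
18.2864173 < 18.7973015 True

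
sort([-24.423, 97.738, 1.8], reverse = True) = [97.738, 1.8, -24.423]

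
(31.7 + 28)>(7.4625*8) False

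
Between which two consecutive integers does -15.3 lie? -16 and -15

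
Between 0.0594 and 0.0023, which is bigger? 0.0594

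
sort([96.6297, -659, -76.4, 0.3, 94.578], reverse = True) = [96.6297, 94.578, 0.3, -76.4, -659]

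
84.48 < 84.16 False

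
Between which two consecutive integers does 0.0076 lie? 0 and 1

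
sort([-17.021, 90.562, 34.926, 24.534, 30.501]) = [-17.021, 24.534, 30.501, 34.926, 90.562]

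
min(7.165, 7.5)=7.165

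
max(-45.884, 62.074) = 62.074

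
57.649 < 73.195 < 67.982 False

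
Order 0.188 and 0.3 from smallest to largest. 0.188, 0.3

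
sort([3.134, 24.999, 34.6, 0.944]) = [0.944, 3.134, 24.999, 34.6]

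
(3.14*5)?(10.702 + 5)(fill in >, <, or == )<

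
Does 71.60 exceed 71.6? No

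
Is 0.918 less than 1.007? Yes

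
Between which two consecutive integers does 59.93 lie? 59 and 60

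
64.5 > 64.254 True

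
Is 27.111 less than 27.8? Yes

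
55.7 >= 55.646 True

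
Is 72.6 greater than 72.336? Yes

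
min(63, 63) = 63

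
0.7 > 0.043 True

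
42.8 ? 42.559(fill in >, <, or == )>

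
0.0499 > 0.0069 True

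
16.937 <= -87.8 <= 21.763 False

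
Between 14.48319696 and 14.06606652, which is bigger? 14.48319696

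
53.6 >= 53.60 True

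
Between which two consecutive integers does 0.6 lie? 0 and 1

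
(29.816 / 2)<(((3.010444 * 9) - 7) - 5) True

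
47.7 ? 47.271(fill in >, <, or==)>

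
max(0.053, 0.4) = 0.4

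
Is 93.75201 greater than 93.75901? No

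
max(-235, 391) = 391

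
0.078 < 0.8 True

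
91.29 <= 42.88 False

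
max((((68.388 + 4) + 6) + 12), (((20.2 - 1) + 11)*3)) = 90.6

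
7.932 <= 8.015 True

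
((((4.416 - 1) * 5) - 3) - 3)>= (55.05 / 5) True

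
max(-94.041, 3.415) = 3.415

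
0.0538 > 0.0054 True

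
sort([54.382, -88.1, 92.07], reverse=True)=[92.07, 54.382, -88.1]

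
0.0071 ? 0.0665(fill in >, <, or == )<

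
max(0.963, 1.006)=1.006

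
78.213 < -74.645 False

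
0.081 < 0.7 True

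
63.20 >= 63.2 True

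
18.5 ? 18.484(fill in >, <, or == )>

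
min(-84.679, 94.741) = -84.679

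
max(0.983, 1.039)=1.039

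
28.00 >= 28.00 True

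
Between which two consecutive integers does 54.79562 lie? 54 and 55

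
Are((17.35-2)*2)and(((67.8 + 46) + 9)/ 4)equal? Yes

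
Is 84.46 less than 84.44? No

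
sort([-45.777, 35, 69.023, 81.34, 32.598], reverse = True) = [81.34, 69.023, 35, 32.598, -45.777]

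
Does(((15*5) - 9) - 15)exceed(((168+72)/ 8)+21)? No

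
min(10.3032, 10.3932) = 10.3032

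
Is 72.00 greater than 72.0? No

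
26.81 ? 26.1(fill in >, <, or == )>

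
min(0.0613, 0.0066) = 0.0066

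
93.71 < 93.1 False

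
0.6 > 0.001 True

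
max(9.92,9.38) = 9.92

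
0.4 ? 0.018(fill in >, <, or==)>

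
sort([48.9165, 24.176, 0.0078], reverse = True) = [48.9165, 24.176, 0.0078]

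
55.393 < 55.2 False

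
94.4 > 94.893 False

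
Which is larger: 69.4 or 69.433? 69.433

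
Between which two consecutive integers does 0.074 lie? 0 and 1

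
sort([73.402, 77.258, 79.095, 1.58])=[1.58, 73.402, 77.258, 79.095]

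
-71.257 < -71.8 False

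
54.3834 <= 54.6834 True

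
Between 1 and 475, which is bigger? 475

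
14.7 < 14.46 False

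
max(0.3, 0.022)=0.3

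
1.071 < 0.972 False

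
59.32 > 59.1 True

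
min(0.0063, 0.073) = 0.0063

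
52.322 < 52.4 True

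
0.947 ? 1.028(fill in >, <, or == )<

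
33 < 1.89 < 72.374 False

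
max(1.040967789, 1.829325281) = 1.829325281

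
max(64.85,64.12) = 64.85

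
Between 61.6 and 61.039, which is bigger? 61.6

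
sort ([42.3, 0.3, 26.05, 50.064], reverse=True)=[50.064, 42.3, 26.05, 0.3]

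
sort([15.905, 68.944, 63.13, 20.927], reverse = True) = [68.944, 63.13, 20.927, 15.905]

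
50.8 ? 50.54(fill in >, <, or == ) >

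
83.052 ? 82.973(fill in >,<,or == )>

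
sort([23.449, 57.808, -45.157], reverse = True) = [57.808, 23.449, -45.157]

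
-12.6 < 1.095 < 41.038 True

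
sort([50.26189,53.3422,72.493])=[50.26189,53.3422,72.493]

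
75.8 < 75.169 False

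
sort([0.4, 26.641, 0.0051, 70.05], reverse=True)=[70.05, 26.641, 0.4, 0.0051]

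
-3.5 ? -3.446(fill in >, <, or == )<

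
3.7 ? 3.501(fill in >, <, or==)>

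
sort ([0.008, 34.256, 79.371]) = [0.008, 34.256, 79.371]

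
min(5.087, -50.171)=-50.171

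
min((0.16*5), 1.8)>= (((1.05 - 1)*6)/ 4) True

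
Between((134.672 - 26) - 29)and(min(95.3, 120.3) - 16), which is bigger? ((134.672 - 26) - 29)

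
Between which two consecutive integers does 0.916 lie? 0 and 1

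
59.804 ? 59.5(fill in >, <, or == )>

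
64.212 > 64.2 True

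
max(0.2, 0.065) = 0.2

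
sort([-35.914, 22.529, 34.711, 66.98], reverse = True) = [66.98, 34.711, 22.529, -35.914]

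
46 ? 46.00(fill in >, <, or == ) ==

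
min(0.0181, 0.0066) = 0.0066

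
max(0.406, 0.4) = 0.406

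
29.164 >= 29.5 False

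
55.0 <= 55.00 True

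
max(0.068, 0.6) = 0.6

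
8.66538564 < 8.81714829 True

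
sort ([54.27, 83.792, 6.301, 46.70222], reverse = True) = [83.792, 54.27, 46.70222, 6.301]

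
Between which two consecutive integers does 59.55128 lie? 59 and 60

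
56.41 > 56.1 True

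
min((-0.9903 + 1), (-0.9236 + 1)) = 0.0097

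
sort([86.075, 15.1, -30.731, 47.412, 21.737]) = [-30.731, 15.1, 21.737, 47.412, 86.075]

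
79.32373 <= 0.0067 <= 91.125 False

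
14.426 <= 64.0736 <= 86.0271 True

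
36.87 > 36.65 True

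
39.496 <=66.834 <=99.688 True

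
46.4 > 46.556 False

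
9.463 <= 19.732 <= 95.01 True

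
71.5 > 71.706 False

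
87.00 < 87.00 False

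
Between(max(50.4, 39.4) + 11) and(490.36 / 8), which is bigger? (max(50.4, 39.4) + 11)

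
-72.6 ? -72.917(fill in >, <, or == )>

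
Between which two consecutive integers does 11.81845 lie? 11 and 12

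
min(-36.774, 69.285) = -36.774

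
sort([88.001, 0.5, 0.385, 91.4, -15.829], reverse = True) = [91.4, 88.001, 0.5, 0.385, -15.829]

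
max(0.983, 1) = 1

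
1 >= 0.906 True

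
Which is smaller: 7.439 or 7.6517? 7.439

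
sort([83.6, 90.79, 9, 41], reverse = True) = [90.79, 83.6, 41, 9]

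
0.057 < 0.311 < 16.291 True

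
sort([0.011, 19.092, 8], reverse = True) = [19.092, 8, 0.011]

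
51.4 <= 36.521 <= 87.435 False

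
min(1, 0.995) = 0.995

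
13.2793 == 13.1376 False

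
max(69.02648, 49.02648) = 69.02648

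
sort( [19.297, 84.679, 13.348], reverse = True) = [84.679, 19.297, 13.348]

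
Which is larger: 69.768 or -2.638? 69.768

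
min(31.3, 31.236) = 31.236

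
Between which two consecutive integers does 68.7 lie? 68 and 69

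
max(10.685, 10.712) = 10.712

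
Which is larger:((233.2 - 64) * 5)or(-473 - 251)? ((233.2 - 64) * 5)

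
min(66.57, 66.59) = 66.57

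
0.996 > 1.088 False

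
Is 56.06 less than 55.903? No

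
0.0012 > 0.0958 False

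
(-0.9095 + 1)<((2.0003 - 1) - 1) False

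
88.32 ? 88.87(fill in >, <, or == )<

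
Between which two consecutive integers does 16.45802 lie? 16 and 17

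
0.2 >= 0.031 True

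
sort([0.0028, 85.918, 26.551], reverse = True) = [85.918, 26.551, 0.0028]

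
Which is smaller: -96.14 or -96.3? -96.3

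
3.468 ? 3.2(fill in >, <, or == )>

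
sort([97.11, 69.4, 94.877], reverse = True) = [97.11, 94.877, 69.4]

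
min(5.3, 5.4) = 5.3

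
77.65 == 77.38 False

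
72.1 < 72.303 True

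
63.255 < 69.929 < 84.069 True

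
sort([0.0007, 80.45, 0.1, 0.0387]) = [0.0007, 0.0387, 0.1, 80.45]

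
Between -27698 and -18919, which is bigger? -18919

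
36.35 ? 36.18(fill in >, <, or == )>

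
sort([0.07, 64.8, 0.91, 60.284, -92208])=[-92208, 0.07, 0.91, 60.284, 64.8]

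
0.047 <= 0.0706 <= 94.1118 True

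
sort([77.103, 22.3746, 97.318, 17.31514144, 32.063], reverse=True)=[97.318, 77.103, 32.063, 22.3746, 17.31514144]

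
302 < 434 True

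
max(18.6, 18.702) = 18.702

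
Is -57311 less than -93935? No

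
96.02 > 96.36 False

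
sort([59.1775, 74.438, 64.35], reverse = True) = [74.438, 64.35, 59.1775]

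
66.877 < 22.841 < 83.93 False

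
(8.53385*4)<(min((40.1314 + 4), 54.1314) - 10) False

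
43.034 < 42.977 False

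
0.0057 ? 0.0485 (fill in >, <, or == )<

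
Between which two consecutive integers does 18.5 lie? 18 and 19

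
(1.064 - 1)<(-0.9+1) True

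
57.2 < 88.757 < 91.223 True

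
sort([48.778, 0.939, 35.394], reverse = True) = [48.778, 35.394, 0.939]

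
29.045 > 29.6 False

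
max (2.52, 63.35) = 63.35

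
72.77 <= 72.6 False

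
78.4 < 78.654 True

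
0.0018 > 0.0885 False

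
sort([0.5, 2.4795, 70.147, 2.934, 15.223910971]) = [0.5, 2.4795, 2.934, 15.223910971, 70.147]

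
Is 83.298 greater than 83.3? No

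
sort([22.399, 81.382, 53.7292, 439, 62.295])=[22.399, 53.7292, 62.295, 81.382, 439]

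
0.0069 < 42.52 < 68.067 True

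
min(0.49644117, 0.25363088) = 0.25363088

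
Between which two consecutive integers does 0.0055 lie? 0 and 1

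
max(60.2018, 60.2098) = 60.2098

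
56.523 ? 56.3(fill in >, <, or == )>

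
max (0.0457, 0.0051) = 0.0457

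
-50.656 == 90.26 False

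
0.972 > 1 False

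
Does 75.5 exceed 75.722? No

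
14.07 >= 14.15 False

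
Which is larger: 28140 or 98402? 98402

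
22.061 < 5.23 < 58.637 False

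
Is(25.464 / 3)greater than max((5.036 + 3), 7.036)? Yes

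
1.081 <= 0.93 False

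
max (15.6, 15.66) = 15.66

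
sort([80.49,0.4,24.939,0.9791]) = [0.4,0.9791,24.939,80.49]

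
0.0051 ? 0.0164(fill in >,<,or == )<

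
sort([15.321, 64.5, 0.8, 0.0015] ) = [0.0015, 0.8, 15.321, 64.5]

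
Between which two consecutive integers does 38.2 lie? 38 and 39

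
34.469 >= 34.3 True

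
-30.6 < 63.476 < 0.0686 False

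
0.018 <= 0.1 True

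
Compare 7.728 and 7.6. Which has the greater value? 7.728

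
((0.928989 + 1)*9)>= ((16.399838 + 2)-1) False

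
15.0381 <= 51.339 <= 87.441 True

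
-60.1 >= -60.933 True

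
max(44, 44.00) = 44.00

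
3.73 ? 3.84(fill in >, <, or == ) <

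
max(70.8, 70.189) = 70.8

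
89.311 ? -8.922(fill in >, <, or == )>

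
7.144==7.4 False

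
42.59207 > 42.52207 True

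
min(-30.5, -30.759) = -30.759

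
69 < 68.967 False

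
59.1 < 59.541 True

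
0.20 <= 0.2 True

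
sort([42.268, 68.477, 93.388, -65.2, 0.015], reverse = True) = [93.388, 68.477, 42.268, 0.015, -65.2]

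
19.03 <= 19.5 True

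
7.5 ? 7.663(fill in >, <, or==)<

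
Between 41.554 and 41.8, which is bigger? 41.8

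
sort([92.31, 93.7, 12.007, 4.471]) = [4.471, 12.007, 92.31, 93.7]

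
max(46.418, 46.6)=46.6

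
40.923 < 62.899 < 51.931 False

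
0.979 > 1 False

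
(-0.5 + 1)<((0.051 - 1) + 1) False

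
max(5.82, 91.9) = 91.9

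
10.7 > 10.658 True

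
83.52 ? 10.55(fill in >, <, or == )>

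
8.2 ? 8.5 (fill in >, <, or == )<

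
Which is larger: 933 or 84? 933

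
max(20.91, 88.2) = 88.2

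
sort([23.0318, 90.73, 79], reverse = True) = [90.73, 79, 23.0318]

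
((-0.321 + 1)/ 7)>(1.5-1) False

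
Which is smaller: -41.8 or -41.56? -41.8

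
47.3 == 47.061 False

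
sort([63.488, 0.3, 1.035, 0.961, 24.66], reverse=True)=[63.488, 24.66, 1.035, 0.961, 0.3]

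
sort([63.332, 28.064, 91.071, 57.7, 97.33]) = [28.064, 57.7, 63.332, 91.071, 97.33]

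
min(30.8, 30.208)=30.208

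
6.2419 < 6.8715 True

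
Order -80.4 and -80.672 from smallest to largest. -80.672, -80.4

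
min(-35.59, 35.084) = -35.59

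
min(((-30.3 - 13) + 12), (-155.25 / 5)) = -31.3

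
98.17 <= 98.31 True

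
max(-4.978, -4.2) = -4.2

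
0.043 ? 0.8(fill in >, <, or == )<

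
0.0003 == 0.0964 False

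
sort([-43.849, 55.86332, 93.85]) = [-43.849, 55.86332, 93.85]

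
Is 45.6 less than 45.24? No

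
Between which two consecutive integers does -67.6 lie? -68 and -67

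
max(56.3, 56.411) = 56.411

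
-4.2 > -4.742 True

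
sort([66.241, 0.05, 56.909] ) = [0.05, 56.909, 66.241]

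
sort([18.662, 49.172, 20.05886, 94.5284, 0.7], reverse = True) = [94.5284, 49.172, 20.05886, 18.662, 0.7]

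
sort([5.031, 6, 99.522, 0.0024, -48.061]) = [-48.061, 0.0024, 5.031, 6, 99.522]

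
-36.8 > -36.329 False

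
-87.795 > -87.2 False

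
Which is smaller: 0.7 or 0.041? 0.041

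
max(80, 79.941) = 80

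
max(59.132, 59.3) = 59.3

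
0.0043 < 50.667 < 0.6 False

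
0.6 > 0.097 True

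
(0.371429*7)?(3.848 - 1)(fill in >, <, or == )<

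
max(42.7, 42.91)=42.91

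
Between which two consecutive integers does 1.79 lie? 1 and 2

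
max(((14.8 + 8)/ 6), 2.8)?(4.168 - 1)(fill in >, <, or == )>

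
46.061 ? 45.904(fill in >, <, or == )>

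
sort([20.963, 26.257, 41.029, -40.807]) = [-40.807, 20.963, 26.257, 41.029]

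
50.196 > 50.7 False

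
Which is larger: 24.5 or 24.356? 24.5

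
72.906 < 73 True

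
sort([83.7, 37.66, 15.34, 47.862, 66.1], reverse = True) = [83.7, 66.1, 47.862, 37.66, 15.34]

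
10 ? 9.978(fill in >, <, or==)>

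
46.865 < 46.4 False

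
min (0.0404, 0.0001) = 0.0001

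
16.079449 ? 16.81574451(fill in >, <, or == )<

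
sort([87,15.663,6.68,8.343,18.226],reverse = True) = [87,18.226,15.663,8.343,6.68]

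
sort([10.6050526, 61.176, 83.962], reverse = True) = [83.962, 61.176, 10.6050526]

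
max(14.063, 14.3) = 14.3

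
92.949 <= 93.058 True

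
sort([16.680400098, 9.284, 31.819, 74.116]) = [9.284, 16.680400098, 31.819, 74.116]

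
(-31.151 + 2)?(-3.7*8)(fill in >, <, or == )>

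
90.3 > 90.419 False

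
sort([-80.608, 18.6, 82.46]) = [-80.608, 18.6, 82.46]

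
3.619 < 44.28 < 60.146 True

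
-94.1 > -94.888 True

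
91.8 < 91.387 False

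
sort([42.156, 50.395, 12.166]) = [12.166, 42.156, 50.395]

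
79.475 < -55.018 False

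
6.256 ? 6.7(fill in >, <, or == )<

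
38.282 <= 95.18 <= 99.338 True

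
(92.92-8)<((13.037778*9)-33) False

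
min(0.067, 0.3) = 0.067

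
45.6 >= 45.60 True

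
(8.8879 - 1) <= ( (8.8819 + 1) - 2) False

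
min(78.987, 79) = 78.987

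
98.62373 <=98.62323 False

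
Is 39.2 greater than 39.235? No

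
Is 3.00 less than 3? No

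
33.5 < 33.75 True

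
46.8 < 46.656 False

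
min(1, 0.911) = 0.911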